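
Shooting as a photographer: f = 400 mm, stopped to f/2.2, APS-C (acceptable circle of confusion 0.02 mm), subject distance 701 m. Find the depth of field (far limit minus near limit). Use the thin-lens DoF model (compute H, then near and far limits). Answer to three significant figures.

281 m

Hyperfocal distance H = f²/(N·c) + f = 400²/(2.2 × 0.02) + 400 = 160000/0.044 + 400 ≈ 3636763.6 mm ≈ 3637 m.
Near limit Dn = s·(H − f)/(H + s − 2f) = 701000 × (3636763.6 − 400) / (3636763.6 + 701000 − 2 × 400) = 701000 × 3636363.6 / 4336963.6 ≈ 587759 mm.
Far limit Df = s·(H − f)/(H − s) = 701000 × (3636763.6 − 400) / (3636763.6 − 701000) = 701000 × 3636363.6 / 2935763.6 ≈ 868289 mm.
Depth of field = Df − Dn = 868289 − 587759 ≈ 280530 mm ≈ 281 m.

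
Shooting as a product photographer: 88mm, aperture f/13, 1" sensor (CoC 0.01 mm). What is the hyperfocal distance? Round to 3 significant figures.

Hyperfocal distance H = f²/(N·c) + f = 88²/(13 × 0.01) + 88 = 7744/0.13 + 88 ≈ 59657.2 mm ≈ 59.7 m.

59.7 m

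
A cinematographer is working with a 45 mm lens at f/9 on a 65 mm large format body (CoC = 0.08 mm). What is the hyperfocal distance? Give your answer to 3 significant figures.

2.86 m

Hyperfocal distance H = f²/(N·c) + f = 45²/(9 × 0.08) + 45 = 2025/0.72 + 45 ≈ 2857.5 mm ≈ 2.86 m.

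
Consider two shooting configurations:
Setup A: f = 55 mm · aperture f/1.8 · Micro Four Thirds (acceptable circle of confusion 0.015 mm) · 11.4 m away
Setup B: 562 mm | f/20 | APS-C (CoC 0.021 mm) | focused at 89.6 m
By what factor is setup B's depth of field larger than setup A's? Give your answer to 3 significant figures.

Setup A: H = 55²/(1.8×0.015) + 55 ≈ 112092.0 mm; DoF = Df − Dn = 12684.4 − 10351.8 ≈ 2332.6 mm.
Setup B: H = 562²/(20×0.021) + 562 ≈ 752571.5 mm; DoF = Df − Dn = 101633 − 80114 ≈ 21519 mm.
Ratio = 21519 / 2332.6 ≈ 9.23.

9.23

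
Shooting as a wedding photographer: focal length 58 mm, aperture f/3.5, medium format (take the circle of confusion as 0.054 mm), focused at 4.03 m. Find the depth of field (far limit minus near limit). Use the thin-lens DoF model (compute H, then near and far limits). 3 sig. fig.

Hyperfocal distance H = f²/(N·c) + f = 58²/(3.5 × 0.054) + 58 = 3364/0.189 + 58 ≈ 17856.9 mm ≈ 17.86 m.
Near limit Dn = s·(H − f)/(H + s − 2f) = 4030 × (17856.9 − 58) / (17856.9 + 4030 − 2 × 58) = 4030 × 17798.9 / 21770.9 ≈ 3294.7 mm.
Far limit Df = s·(H − f)/(H − s) = 4030 × (17856.9 − 58) / (17856.9 − 4030) = 4030 × 17798.9 / 13826.9 ≈ 5187.7 mm.
Depth of field = Df − Dn = 5187.7 − 3294.7 ≈ 1893.0 mm ≈ 1.89 m.

1.89 m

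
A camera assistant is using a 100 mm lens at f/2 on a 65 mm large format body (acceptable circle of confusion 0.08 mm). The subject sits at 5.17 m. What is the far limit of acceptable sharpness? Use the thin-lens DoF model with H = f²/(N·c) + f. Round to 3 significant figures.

5.63 m

Hyperfocal distance H = f²/(N·c) + f = 100²/(2 × 0.08) + 100 = 10000/0.16 + 100 ≈ 62600.0 mm ≈ 62.60 m.
Far limit Df = s·(H − f)/(H − s) = 5170 × (62600.0 − 100) / (62600.0 − 5170) = 5170 × 62500.0 / 57430.0 ≈ 5626.4 mm ≈ 5.63 m.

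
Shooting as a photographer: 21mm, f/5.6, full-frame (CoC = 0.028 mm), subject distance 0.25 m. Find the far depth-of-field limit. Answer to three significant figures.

Hyperfocal distance H = f²/(N·c) + f = 21²/(5.6 × 0.028) + 21 = 441/0.1568 + 21 ≈ 2833.5 mm ≈ 2.833 m.
Far limit Df = s·(H − f)/(H − s) = 250 × (2833.5 − 21) / (2833.5 − 250) = 250 × 2812.5 / 2583.5 ≈ 272.16 mm.

272 mm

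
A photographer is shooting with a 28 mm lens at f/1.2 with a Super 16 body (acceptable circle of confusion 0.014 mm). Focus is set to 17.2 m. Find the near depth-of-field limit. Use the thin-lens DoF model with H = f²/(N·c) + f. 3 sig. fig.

Hyperfocal distance H = f²/(N·c) + f = 28²/(1.2 × 0.014) + 28 = 784/0.0168 + 28 ≈ 46694.7 mm ≈ 46.69 m.
Near limit Dn = s·(H − f)/(H + s − 2f) = 17200 × (46694.7 − 28) / (46694.7 + 17200 − 2 × 28) = 17200 × 46666.7 / 63838.7 ≈ 12573 mm ≈ 12.6 m.

12.6 m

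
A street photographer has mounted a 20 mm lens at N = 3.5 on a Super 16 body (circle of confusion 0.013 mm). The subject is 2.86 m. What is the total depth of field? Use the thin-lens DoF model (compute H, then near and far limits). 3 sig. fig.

2.06 m

Hyperfocal distance H = f²/(N·c) + f = 20²/(3.5 × 0.013) + 20 = 400/0.0455 + 20 ≈ 8811.2 mm ≈ 8.811 m.
Near limit Dn = s·(H − f)/(H + s − 2f) = 2860 × (8811.2 − 20) / (8811.2 + 2860 − 2 × 20) = 2860 × 8791.2 / 11631.2 ≈ 2161.7 mm.
Far limit Df = s·(H − f)/(H − s) = 2860 × (8811.2 − 20) / (8811.2 − 2860) = 2860 × 8791.2 / 5951.2 ≈ 4224.8 mm.
Depth of field = Df − Dn = 4224.8 − 2161.7 ≈ 2063.1 mm ≈ 2.06 m.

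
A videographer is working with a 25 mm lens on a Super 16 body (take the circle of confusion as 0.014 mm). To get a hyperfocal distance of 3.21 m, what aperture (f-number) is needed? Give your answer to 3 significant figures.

Rearrange H = f²/(N·c) + f for N: N = f² / ((H − f)·c).
N = 25² / ((3210 − 25) × 0.014) = 625 / 44.59 ≈ 14.

f/14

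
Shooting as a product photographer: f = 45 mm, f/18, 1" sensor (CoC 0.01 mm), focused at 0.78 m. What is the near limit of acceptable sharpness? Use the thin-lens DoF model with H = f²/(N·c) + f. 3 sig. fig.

0.732 m

Hyperfocal distance H = f²/(N·c) + f = 45²/(18 × 0.01) + 45 = 2025/0.18 + 45 ≈ 11295.0 mm ≈ 11.29 m.
Near limit Dn = s·(H − f)/(H + s − 2f) = 780 × (11295.0 − 45) / (11295.0 + 780 − 2 × 45) = 780 × 11250.0 / 11985.0 ≈ 732.17 mm ≈ 0.732 m.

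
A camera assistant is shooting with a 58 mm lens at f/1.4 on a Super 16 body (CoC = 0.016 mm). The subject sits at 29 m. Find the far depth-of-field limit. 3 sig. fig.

35.9 m

Hyperfocal distance H = f²/(N·c) + f = 58²/(1.4 × 0.016) + 58 = 3364/0.0224 + 58 ≈ 150236.6 mm ≈ 150.2 m.
Far limit Df = s·(H − f)/(H − s) = 29000 × (150236.6 − 58) / (150236.6 − 29000) = 29000 × 150178.6 / 121236.6 ≈ 35923 mm ≈ 35.9 m.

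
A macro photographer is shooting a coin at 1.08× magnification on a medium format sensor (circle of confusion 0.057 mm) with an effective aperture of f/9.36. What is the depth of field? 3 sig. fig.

0.915 mm

At magnification m, DoF ≈ 2·N_eff·c/m² = 2 × 9.36 × 0.057 / 1.08² = 1.067 / 1.166 ≈ 0.915 mm.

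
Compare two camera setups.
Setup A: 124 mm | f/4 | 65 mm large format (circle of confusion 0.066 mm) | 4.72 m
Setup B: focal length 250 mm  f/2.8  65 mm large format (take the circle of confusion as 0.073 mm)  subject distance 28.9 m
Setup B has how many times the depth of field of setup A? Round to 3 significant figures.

Setup A: H = 124²/(4×0.066) + 124 ≈ 58366.4 mm; DoF = Df − Dn = 5124.37 − 4374.78 ≈ 749.59 mm.
Setup B: H = 250²/(2.8×0.073) + 250 ≈ 306023.0 mm; DoF = Df − Dn = 31887.8 − 26424.1 ≈ 5463.7 mm.
Ratio = 5463.7 / 749.59 ≈ 7.29.

7.29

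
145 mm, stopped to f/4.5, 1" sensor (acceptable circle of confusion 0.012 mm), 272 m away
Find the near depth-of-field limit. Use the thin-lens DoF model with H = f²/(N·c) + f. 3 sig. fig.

Hyperfocal distance H = f²/(N·c) + f = 145²/(4.5 × 0.012) + 145 = 21025/0.054 + 145 ≈ 389496.9 mm ≈ 389.5 m.
Near limit Dn = s·(H − f)/(H + s − 2f) = 272000 × (389496.9 − 145) / (389496.9 + 272000 − 2 × 145) = 272000 × 389351.9 / 661206.9 ≈ 160167 mm ≈ 160 m.

160 m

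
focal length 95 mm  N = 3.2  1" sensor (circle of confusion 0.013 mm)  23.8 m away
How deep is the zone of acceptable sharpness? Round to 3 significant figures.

5.26 m

Hyperfocal distance H = f²/(N·c) + f = 95²/(3.2 × 0.013) + 95 = 9025/0.0416 + 95 ≈ 217042.1 mm ≈ 217.0 m.
Near limit Dn = s·(H − f)/(H + s − 2f) = 23800 × (217042.1 − 95) / (217042.1 + 23800 − 2 × 95) = 23800 × 216947.1 / 240652.1 ≈ 21455.6 mm.
Far limit Df = s·(H − f)/(H − s) = 23800 × (217042.1 − 95) / (217042.1 − 23800) = 23800 × 216947.1 / 193242.1 ≈ 26719.5 mm.
Depth of field = Df − Dn = 26719.5 − 21455.6 ≈ 5263.9 mm ≈ 5.26 m.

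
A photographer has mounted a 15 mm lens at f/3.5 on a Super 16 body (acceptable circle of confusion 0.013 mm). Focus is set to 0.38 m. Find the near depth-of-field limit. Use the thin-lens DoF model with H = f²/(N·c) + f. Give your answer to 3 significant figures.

Hyperfocal distance H = f²/(N·c) + f = 15²/(3.5 × 0.013) + 15 = 225/0.0455 + 15 ≈ 4960.1 mm ≈ 4.960 m.
Near limit Dn = s·(H − f)/(H + s − 2f) = 380 × (4960.1 − 15) / (4960.1 + 380 − 2 × 15) = 380 × 4945.1 / 5310.1 ≈ 353.88 mm.

354 mm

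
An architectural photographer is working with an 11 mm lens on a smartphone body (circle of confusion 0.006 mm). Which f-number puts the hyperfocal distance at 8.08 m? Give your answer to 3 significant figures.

f/2.50

Rearrange H = f²/(N·c) + f for N: N = f² / ((H − f)·c).
N = 11² / ((8080 − 11) × 0.006) = 121 / 48.41 ≈ 2.50.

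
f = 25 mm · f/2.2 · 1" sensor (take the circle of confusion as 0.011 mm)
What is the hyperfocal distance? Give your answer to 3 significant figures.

25.9 m

Hyperfocal distance H = f²/(N·c) + f = 25²/(2.2 × 0.011) + 25 = 625/0.0242 + 25 ≈ 25851.4 mm ≈ 25.9 m.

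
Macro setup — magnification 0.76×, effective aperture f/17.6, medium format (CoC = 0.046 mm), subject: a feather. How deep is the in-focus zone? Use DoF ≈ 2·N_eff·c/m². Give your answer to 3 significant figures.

2.80 mm

At magnification m, DoF ≈ 2·N_eff·c/m² = 2 × 17.6 × 0.046 / 0.76² = 1.619 / 0.5776 ≈ 2.8 mm.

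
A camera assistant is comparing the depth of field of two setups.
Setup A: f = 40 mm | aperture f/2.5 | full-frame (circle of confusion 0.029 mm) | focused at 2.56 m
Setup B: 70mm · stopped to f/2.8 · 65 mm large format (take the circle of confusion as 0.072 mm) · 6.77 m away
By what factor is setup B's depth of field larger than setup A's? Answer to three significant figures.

6.82

Setup A: H = 40²/(2.5×0.029) + 40 ≈ 22109.0 mm; DoF = Df − Dn = 2890.00 − 2297.64 ≈ 592.36 mm.
Setup B: H = 70²/(2.8×0.072) + 70 ≈ 24375.6 mm; DoF = Df − Dn = 9346.4 − 5307.1 ≈ 4039.3 mm.
Ratio = 4039.3 / 592.36 ≈ 6.82.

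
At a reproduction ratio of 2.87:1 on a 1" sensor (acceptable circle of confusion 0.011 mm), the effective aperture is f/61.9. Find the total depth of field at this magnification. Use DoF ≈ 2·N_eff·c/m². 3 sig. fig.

0.165 mm

At magnification m, DoF ≈ 2·N_eff·c/m² = 2 × 61.9 × 0.011 / 2.87² = 1.362 / 8.237 ≈ 0.165 mm.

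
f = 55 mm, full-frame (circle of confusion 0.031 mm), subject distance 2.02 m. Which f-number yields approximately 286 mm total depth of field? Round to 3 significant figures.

Write h = H − f = f²/(N·c). The thin-lens limits are Dn = s·h/(h + (s−f)) and Df = s·h/(h − (s−f)), so DoF = Df − Dn = 2·s·(s−f)·h / (h² − (s−f)²).
That is a quadratic in h: DoF·h² − 2·s·(s−f)·h − DoF·(s−f)² = 0 ⇒ h = (s−f)·(s + √(s² + DoF²)) / DoF = 1965 × (2020 + √(2020² + 286²)) / 286 = 1965 × (2020 + 2040.15) / 286 ≈ 27896 mm.
Then N = f²/(c·h) = 55² / (0.031 × 27896) = 3025 / 864.77 ≈ 3.50.

f/3.50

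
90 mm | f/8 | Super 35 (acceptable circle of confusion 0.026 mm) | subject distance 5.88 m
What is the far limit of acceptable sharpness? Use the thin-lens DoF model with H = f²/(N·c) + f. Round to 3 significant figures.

6.91 m

Hyperfocal distance H = f²/(N·c) + f = 90²/(8 × 0.026) + 90 = 8100/0.208 + 90 ≈ 39032.3 mm ≈ 39.03 m.
Far limit Df = s·(H − f)/(H − s) = 5880 × (39032.3 − 90) / (39032.3 − 5880) = 5880 × 38942.3 / 33152.3 ≈ 6906.9 mm ≈ 6.91 m.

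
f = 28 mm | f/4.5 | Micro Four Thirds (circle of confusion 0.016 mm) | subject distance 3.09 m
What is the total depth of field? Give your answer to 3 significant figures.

1.89 m

Hyperfocal distance H = f²/(N·c) + f = 28²/(4.5 × 0.016) + 28 = 784/0.072 + 28 ≈ 10916.9 mm ≈ 10.92 m.
Near limit Dn = s·(H − f)/(H + s − 2f) = 3090 × (10916.9 − 28) / (10916.9 + 3090 − 2 × 28) = 3090 × 10888.9 / 13950.9 ≈ 2411.8 mm.
Far limit Df = s·(H − f)/(H − s) = 3090 × (10916.9 − 28) / (10916.9 − 3090) = 3090 × 10888.9 / 7826.9 ≈ 4298.9 mm.
Depth of field = Df − Dn = 4298.9 − 2411.8 ≈ 1887.1 mm ≈ 1.89 m.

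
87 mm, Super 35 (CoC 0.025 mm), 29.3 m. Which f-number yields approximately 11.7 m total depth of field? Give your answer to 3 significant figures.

f/1.99

Write h = H − f = f²/(N·c). The thin-lens limits are Dn = s·h/(h + (s−f)) and Df = s·h/(h − (s−f)), so DoF = Df − Dn = 2·s·(s−f)·h / (h² − (s−f)²).
That is a quadratic in h: DoF·h² − 2·s·(s−f)·h − DoF·(s−f)² = 0 ⇒ h = (s−f)·(s + √(s² + DoF²)) / DoF = 29213 × (29300 + √(29300² + 11700²)) / 11700 = 29213 × (29300 + 31549.6) / 11700 ≈ 151932 mm.
Then N = f²/(c·h) = 87² / (0.025 × 151932) = 7569 / 3798.3 ≈ 1.99.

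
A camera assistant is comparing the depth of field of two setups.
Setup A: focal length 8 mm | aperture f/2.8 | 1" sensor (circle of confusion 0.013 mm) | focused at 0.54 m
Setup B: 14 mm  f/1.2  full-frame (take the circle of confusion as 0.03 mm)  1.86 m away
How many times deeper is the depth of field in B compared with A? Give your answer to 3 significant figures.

3.96

Setup A: H = 8²/(2.8×0.013) + 8 ≈ 1766.2 mm; DoF = Df − Dn = 774.28 − 414.56 ≈ 359.72 mm.
Setup B: H = 14²/(1.2×0.03) + 14 ≈ 5458.4 mm; DoF = Df − Dn = 2814.2 − 1389.0 ≈ 1425.2 mm.
Ratio = 1425.2 / 359.72 ≈ 3.96.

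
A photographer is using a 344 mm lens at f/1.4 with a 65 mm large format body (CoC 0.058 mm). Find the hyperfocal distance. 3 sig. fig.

Hyperfocal distance H = f²/(N·c) + f = 344²/(1.4 × 0.058) + 344 = 118336/0.0812 + 344 ≈ 1457683.9 mm ≈ 1460 m.

1460 m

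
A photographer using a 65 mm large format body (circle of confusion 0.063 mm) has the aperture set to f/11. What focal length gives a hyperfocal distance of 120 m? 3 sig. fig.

From H = f²/(N·c) + f, with f ≪ H: f ≈ √(H·N·c) = √(120000 × 11 × 0.063) = √83160 ≈ 288.4 mm.
The +f correction barely moves this — solving exactly, f² + N·c·f − N·c·H = 0 ⇒ f = (−N·c + √((N·c)² + 4·N·c·H))/2 = (−0.693 + √332640)/2 ≈ 288.03 mm, so f ≈ 288 mm.

288 mm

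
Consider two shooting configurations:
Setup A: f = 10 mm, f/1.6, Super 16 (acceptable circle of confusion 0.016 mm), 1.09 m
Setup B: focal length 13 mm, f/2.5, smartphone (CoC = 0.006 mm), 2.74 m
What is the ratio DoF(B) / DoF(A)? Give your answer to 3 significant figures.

2.16

Setup A: H = 10²/(1.6×0.016) + 10 ≈ 3916.2 mm; DoF = Df − Dn = 1506.52 − 853.91 ≈ 652.61 mm.
Setup B: H = 13²/(2.5×0.006) + 13 ≈ 11279.7 mm; DoF = Df − Dn = 3615.0 − 2206.0 ≈ 1409.0 mm.
Ratio = 1409.0 / 652.61 ≈ 2.16.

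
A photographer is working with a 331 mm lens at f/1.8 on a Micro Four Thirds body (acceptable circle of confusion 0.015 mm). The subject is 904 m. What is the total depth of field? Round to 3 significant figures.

424 m

Hyperfocal distance H = f²/(N·c) + f = 331²/(1.8 × 0.015) + 331 = 109561/0.027 + 331 ≈ 4058145.8 mm ≈ 4058 m.
Near limit Dn = s·(H − f)/(H + s − 2f) = 904000 × (4058145.8 − 331) / (4058145.8 + 904000 − 2 × 331) = 904000 × 4057814.8 / 4961483.8 ≈ 739348 mm.
Far limit Df = s·(H − f)/(H − s) = 904000 × (4058145.8 − 331) / (4058145.8 − 904000) = 904000 × 4057814.8 / 3154145.8 ≈ 1162998 mm.
Depth of field = Df − Dn = 1162998 − 739348 ≈ 423650 mm ≈ 424 m.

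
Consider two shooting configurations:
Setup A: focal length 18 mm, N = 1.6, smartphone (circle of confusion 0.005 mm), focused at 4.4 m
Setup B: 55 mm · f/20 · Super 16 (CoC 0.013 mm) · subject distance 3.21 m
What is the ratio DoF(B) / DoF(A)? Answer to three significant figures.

1.95

Setup A: H = 18²/(1.6×0.005) + 18 ≈ 40518.0 mm; DoF = Df − Dn = 4933.83 − 3970.41 ≈ 963.42 mm.
Setup B: H = 55²/(20×0.013) + 55 ≈ 11689.6 mm; DoF = Df − Dn = 4404.3 − 2525.2 ≈ 1879.1 mm.
Ratio = 1879.1 / 963.42 ≈ 1.95.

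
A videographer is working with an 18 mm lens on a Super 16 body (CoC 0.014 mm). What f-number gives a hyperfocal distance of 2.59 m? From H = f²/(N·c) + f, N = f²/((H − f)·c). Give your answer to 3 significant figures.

f/9

Rearrange H = f²/(N·c) + f for N: N = f² / ((H − f)·c).
N = 18² / ((2590 − 18) × 0.014) = 324 / 36.01 ≈ 9.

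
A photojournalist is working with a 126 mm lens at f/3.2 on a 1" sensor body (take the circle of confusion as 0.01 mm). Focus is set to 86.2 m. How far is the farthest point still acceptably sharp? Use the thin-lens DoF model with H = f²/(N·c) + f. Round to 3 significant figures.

Hyperfocal distance H = f²/(N·c) + f = 126²/(3.2 × 0.01) + 126 = 15876/0.032 + 126 ≈ 496251.0 mm ≈ 496.3 m.
Far limit Df = s·(H − f)/(H − s) = 86200 × (496251.0 − 126) / (496251.0 − 86200) = 86200 × 496125.0 / 410051.0 ≈ 104294 mm ≈ 104 m.

104 m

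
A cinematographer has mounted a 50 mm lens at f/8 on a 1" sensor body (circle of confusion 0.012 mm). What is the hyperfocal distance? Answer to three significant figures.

26.1 m

Hyperfocal distance H = f²/(N·c) + f = 50²/(8 × 0.012) + 50 = 2500/0.096 + 50 ≈ 26091.7 mm ≈ 26.1 m.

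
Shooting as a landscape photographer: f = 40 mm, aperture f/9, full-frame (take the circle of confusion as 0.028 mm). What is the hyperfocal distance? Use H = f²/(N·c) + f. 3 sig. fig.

Hyperfocal distance H = f²/(N·c) + f = 40²/(9 × 0.028) + 40 = 1600/0.252 + 40 ≈ 6389.2 mm ≈ 6.39 m.

6.39 m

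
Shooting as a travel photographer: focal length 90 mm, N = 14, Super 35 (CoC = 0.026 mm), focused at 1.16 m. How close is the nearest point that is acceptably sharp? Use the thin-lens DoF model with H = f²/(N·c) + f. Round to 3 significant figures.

Hyperfocal distance H = f²/(N·c) + f = 90²/(14 × 0.026) + 90 = 8100/0.364 + 90 ≈ 22342.7 mm ≈ 22.34 m.
Near limit Dn = s·(H − f)/(H + s − 2f) = 1160 × (22342.7 − 90) / (22342.7 + 1160 − 2 × 90) = 1160 × 22252.7 / 23322.7 ≈ 1106.8 mm ≈ 1.11 m.

1.11 m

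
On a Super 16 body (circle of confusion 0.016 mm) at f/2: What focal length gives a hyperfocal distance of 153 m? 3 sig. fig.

From H = f²/(N·c) + f, with f ≪ H: f ≈ √(H·N·c) = √(153000 × 2 × 0.016) = √4896.0 ≈ 69.97 mm.
The +f correction barely moves this — solving exactly, f² + N·c·f − N·c·H = 0 ⇒ f = (−N·c + √((N·c)² + 4·N·c·H))/2 = (−0.032 + √19584)/2 ≈ 69.955 mm, so f ≈ 70.0 mm.

70.0 mm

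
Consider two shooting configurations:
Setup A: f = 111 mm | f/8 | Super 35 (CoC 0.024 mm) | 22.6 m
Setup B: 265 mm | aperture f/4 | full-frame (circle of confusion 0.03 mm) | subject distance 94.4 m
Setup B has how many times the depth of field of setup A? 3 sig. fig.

Setup A: H = 111²/(8×0.024) + 111 ≈ 64282.9 mm; DoF = Df − Dn = 34793 − 16735 ≈ 18058 mm.
Setup B: H = 265²/(4×0.03) + 265 ≈ 585473.3 mm; DoF = Df − Dn = 112496 − 81319 ≈ 31177 mm.
Ratio = 31177 / 18058 ≈ 1.73.

1.73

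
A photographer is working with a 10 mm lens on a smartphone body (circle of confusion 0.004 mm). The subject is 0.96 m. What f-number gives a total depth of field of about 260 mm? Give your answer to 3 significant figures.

Write h = H − f = f²/(N·c). The thin-lens limits are Dn = s·h/(h + (s−f)) and Df = s·h/(h − (s−f)), so DoF = Df − Dn = 2·s·(s−f)·h / (h² − (s−f)²).
That is a quadratic in h: DoF·h² − 2·s·(s−f)·h − DoF·(s−f)² = 0 ⇒ h = (s−f)·(s + √(s² + DoF²)) / DoF = 950 × (960 + √(960² + 260²)) / 260 = 950 × (960 + 994.585) / 260 ≈ 7141.8 mm.
Then N = f²/(c·h) = 10² / (0.004 × 7141.8) = 100 / 28.567 ≈ 3.50.

f/3.50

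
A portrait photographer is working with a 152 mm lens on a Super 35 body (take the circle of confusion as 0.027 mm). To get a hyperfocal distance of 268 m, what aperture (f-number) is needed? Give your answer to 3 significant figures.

f/3.19

Rearrange H = f²/(N·c) + f for N: N = f² / ((H − f)·c).
N = 152² / ((268000 − 152) × 0.027) = 23104 / 7232 ≈ 3.19.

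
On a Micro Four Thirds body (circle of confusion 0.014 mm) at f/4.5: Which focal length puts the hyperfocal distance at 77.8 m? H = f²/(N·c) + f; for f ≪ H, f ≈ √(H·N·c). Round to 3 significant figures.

From H = f²/(N·c) + f, with f ≪ H: f ≈ √(H·N·c) = √(77800 × 4.5 × 0.014) = √4901.4 ≈ 70.01 mm.
The +f correction barely moves this — solving exactly, f² + N·c·f − N·c·H = 0 ⇒ f = (−N·c + √((N·c)² + 4·N·c·H))/2 = (−0.063 + √19606)/2 ≈ 69.979 mm, so f ≈ 70.0 mm.

70.0 mm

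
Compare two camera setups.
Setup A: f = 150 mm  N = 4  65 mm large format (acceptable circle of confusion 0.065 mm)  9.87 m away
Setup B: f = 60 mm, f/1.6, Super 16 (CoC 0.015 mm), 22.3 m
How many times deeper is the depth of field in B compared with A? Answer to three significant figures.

3.01

Setup A: H = 150²/(4×0.065) + 150 ≈ 86688.5 mm; DoF = Df − Dn = 11118.9 − 8873.3 ≈ 2245.6 mm.
Setup B: H = 60²/(1.6×0.015) + 60 ≈ 150060.0 mm; DoF = Df − Dn = 26181.9 − 19420.6 ≈ 6761.3 mm.
Ratio = 6761.3 / 2245.6 ≈ 3.01.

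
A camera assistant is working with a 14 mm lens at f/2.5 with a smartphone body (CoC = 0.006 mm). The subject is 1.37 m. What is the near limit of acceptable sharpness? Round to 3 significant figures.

1.24 m

Hyperfocal distance H = f²/(N·c) + f = 14²/(2.5 × 0.006) + 14 = 196/0.015 + 14 ≈ 13080.7 mm ≈ 13.08 m.
Near limit Dn = s·(H − f)/(H + s − 2f) = 1370 × (13080.7 − 14) / (13080.7 + 1370 − 2 × 14) = 1370 × 13066.7 / 14422.7 ≈ 1241.2 mm ≈ 1.24 m.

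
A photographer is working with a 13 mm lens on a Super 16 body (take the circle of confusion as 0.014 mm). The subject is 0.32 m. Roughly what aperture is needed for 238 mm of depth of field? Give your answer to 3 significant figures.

f/13

Write h = H − f = f²/(N·c). The thin-lens limits are Dn = s·h/(h + (s−f)) and Df = s·h/(h − (s−f)), so DoF = Df − Dn = 2·s·(s−f)·h / (h² − (s−f)²).
That is a quadratic in h: DoF·h² − 2·s·(s−f)·h − DoF·(s−f)² = 0 ⇒ h = (s−f)·(s + √(s² + DoF²)) / DoF = 307 × (320 + √(320² + 238²)) / 238 = 307 × (320 + 398.803) / 238 ≈ 927.20 mm.
Then N = f²/(c·h) = 13² / (0.014 × 927.20) = 169 / 12.981 ≈ 13.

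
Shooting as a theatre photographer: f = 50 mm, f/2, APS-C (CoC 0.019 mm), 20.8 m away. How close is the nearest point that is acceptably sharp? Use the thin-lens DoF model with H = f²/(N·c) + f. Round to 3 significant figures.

15.8 m

Hyperfocal distance H = f²/(N·c) + f = 50²/(2 × 0.019) + 50 = 2500/0.038 + 50 ≈ 65839.5 mm ≈ 65.84 m.
Near limit Dn = s·(H − f)/(H + s − 2f) = 20800 × (65839.5 − 50) / (65839.5 + 20800 − 2 × 50) = 20800 × 65789.5 / 86539.5 ≈ 15813 mm ≈ 15.8 m.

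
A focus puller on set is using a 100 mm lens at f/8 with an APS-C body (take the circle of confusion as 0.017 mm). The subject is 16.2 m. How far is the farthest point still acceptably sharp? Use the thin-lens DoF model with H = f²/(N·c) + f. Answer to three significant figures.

Hyperfocal distance H = f²/(N·c) + f = 100²/(8 × 0.017) + 100 = 10000/0.136 + 100 ≈ 73629.4 mm ≈ 73.63 m.
Far limit Df = s·(H − f)/(H − s) = 16200 × (73629.4 − 100) / (73629.4 − 16200) = 16200 × 73529.4 / 57429.4 ≈ 20742 mm ≈ 20.7 m.

20.7 m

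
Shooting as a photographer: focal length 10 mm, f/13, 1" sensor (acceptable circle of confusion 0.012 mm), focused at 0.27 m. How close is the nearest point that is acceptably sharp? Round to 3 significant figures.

Hyperfocal distance H = f²/(N·c) + f = 10²/(13 × 0.012) + 10 = 100/0.156 + 10 ≈ 651.0 mm ≈ 0.651 m.
Near limit Dn = s·(H − f)/(H + s − 2f) = 270 × (651.0 − 10) / (651.0 + 270 − 2 × 10) = 270 × 641.0 / 901.0 ≈ 192.09 mm.

192 mm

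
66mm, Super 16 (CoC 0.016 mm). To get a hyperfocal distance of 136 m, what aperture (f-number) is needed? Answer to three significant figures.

f/2.00

Rearrange H = f²/(N·c) + f for N: N = f² / ((H − f)·c).
N = 66² / ((136000 − 66) × 0.016) = 4356 / 2175 ≈ 2.00.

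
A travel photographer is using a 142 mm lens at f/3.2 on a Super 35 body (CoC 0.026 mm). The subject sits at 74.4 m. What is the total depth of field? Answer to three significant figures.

Hyperfocal distance H = f²/(N·c) + f = 142²/(3.2 × 0.026) + 142 = 20164/0.0832 + 142 ≈ 242497.8 mm ≈ 242.5 m.
Near limit Dn = s·(H − f)/(H + s − 2f) = 74400 × (242497.8 − 142) / (242497.8 + 74400 − 2 × 142) = 74400 × 242355.8 / 316613.8 ≈ 56950 mm.
Far limit Df = s·(H − f)/(H − s) = 74400 × (242497.8 − 142) / (242497.8 − 74400) = 74400 × 242355.8 / 168097.8 ≈ 107267 mm.
Depth of field = Df − Dn = 107267 − 56950 ≈ 50317 mm ≈ 50.3 m.

50.3 m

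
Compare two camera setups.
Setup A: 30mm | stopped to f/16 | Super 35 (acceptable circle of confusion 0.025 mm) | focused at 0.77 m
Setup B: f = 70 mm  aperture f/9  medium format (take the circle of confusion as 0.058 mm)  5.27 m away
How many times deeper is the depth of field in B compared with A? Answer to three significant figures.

Setup A: H = 30²/(16×0.025) + 30 ≈ 2280.0 mm; DoF = Df − Dn = 1147.35 − 579.43 ≈ 567.92 mm.
Setup B: H = 70²/(9×0.058) + 70 ≈ 9457.0 mm; DoF = Df − Dn = 11815.1 − 3391.3 ≈ 8423.8 mm.
Ratio = 8423.8 / 567.92 ≈ 14.8.

14.8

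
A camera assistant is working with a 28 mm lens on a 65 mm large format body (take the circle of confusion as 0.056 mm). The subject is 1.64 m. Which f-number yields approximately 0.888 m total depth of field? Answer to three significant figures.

Write h = H − f = f²/(N·c). The thin-lens limits are Dn = s·h/(h + (s−f)) and Df = s·h/(h − (s−f)), so DoF = Df − Dn = 2·s·(s−f)·h / (h² − (s−f)²).
That is a quadratic in h: DoF·h² − 2·s·(s−f)·h − DoF·(s−f)² = 0 ⇒ h = (s−f)·(s + √(s² + DoF²)) / DoF = 1612 × (1640 + √(1640² + 888²)) / 888 = 1612 × (1640 + 1864.98) / 888 ≈ 6362.6 mm.
Then N = f²/(c·h) = 28² / (0.056 × 6362.6) = 784 / 356.31 ≈ 2.20.

f/2.20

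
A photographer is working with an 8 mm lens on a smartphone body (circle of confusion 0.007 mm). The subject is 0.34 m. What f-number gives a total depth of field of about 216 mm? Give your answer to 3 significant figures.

f/8.01

Write h = H − f = f²/(N·c). The thin-lens limits are Dn = s·h/(h + (s−f)) and Df = s·h/(h − (s−f)), so DoF = Df − Dn = 2·s·(s−f)·h / (h² − (s−f)²).
That is a quadratic in h: DoF·h² − 2·s·(s−f)·h − DoF·(s−f)² = 0 ⇒ h = (s−f)·(s + √(s² + DoF²)) / DoF = 332 × (340 + √(340² + 216²)) / 216 = 332 × (340 + 402.810) / 216 ≈ 1141.7 mm.
Then N = f²/(c·h) = 8² / (0.007 × 1141.7) = 64 / 7.9921 ≈ 8.01.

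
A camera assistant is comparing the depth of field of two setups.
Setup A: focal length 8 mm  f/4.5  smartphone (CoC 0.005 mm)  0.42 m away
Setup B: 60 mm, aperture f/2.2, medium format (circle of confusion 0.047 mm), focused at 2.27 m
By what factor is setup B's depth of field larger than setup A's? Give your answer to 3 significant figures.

Setup A: H = 8²/(4.5×0.005) + 8 ≈ 2852.4 mm; DoF = Df − Dn = 491.14 − 366.86 ≈ 124.28 mm.
Setup B: H = 60²/(2.2×0.047) + 60 ≈ 34876.2 mm; DoF = Df − Dn = 2423.86 − 2134.51 ≈ 289.35 mm.
Ratio = 289.35 / 124.28 ≈ 2.33.

2.33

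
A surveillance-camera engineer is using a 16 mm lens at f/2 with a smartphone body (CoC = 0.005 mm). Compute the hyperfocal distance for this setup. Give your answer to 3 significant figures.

25.6 m

Hyperfocal distance H = f²/(N·c) + f = 16²/(2 × 0.005) + 16 = 256/0.01 + 16 ≈ 25616.0 mm ≈ 25.6 m.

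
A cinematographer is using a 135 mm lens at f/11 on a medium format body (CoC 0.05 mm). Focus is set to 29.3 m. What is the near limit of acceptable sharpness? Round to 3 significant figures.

15.6 m

Hyperfocal distance H = f²/(N·c) + f = 135²/(11 × 0.05) + 135 = 18225/0.55 + 135 ≈ 33271.4 mm ≈ 33.27 m.
Near limit Dn = s·(H − f)/(H + s − 2f) = 29300 × (33271.4 − 135) / (33271.4 + 29300 − 2 × 135) = 29300 × 33136.4 / 62301.4 ≈ 15584 mm ≈ 15.6 m.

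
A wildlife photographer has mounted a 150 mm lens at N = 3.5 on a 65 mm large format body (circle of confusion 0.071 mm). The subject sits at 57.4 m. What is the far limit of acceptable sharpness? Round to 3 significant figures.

Hyperfocal distance H = f²/(N·c) + f = 150²/(3.5 × 0.071) + 150 = 22500/0.2485 + 150 ≈ 90693.3 mm ≈ 90.69 m.
Far limit Df = s·(H − f)/(H − s) = 57400 × (90693.3 − 150) / (90693.3 − 57400) = 57400 × 90543.3 / 33293.3 ≈ 156103 mm ≈ 156 m.

156 m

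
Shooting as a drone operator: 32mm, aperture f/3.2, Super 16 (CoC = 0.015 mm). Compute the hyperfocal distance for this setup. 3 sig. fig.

Hyperfocal distance H = f²/(N·c) + f = 32²/(3.2 × 0.015) + 32 = 1024/0.048 + 32 ≈ 21365.3 mm ≈ 21.4 m.

21.4 m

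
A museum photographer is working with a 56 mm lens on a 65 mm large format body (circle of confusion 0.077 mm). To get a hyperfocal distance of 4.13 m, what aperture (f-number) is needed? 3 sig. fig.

Rearrange H = f²/(N·c) + f for N: N = f² / ((H − f)·c).
N = 56² / ((4130 − 56) × 0.077) = 3136 / 313.7 ≈ 10.

f/10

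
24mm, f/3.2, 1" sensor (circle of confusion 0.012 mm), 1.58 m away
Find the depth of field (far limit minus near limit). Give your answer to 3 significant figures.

Hyperfocal distance H = f²/(N·c) + f = 24²/(3.2 × 0.012) + 24 = 576/0.0384 + 24 ≈ 15024.0 mm ≈ 15.02 m.
Near limit Dn = s·(H − f)/(H + s − 2f) = 1580 × (15024.0 − 24) / (15024.0 + 1580 − 2 × 24) = 1580 × 15000.0 / 16556.0 ≈ 1431.51 mm.
Far limit Df = s·(H − f)/(H − s) = 1580 × (15024.0 − 24) / (15024.0 − 1580) = 1580 × 15000.0 / 13444.0 ≈ 1762.87 mm.
Depth of field = Df − Dn = 1762.87 − 1431.51 ≈ 331.36 mm.

331 mm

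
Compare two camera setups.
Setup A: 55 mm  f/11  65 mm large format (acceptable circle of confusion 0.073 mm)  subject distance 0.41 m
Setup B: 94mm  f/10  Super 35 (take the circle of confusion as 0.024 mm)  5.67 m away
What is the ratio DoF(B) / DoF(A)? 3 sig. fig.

22.5

Setup A: H = 55²/(11×0.073) + 55 ≈ 3822.1 mm; DoF = Df − Dn = 452.657 − 374.691 ≈ 77.966 mm.
Setup B: H = 94²/(10×0.024) + 94 ≈ 36910.7 mm; DoF = Df − Dn = 6682.0 − 4924.2 ≈ 1757.8 mm.
Ratio = 1757.8 / 77.966 ≈ 22.5.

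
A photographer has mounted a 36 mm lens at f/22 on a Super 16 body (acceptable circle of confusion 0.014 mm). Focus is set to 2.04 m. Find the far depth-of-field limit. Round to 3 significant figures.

Hyperfocal distance H = f²/(N·c) + f = 36²/(22 × 0.014) + 36 = 1296/0.308 + 36 ≈ 4243.8 mm ≈ 4.244 m.
Far limit Df = s·(H − f)/(H − s) = 2040 × (4243.8 − 36) / (4243.8 − 2040) = 2040 × 4207.8 / 2203.8 ≈ 3895.1 mm ≈ 3.90 m.

3.90 m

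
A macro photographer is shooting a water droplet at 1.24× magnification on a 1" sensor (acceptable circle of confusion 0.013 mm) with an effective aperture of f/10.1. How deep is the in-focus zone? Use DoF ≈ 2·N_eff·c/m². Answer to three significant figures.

At magnification m, DoF ≈ 2·N_eff·c/m² = 2 × 10.1 × 0.013 / 1.24² = 0.2626 / 1.538 ≈ 0.171 mm.

0.171 mm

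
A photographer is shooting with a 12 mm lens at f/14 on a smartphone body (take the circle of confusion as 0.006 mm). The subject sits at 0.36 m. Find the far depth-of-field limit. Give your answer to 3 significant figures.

Hyperfocal distance H = f²/(N·c) + f = 12²/(14 × 0.006) + 12 = 144/0.084 + 12 ≈ 1726.3 mm ≈ 1.726 m.
Far limit Df = s·(H − f)/(H − s) = 360 × (1726.3 − 12) / (1726.3 − 360) = 360 × 1714.3 / 1366.3 ≈ 451.69 mm.

452 mm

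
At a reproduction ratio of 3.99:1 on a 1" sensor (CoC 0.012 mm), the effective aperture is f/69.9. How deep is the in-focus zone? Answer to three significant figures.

At magnification m, DoF ≈ 2·N_eff·c/m² = 2 × 69.9 × 0.012 / 3.99² = 1.678 / 15.92 ≈ 0.105 mm.

0.105 mm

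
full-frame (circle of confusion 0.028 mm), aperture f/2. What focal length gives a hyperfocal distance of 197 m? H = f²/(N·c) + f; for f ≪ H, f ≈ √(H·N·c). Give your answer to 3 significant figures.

105 mm

From H = f²/(N·c) + f, with f ≪ H: f ≈ √(H·N·c) = √(197000 × 2 × 0.028) = √11032 ≈ 105.0 mm.
The +f correction barely moves this — solving exactly, f² + N·c·f − N·c·H = 0 ⇒ f = (−N·c + √((N·c)² + 4·N·c·H))/2 = (−0.056 + √44128)/2 ≈ 105.01 mm, so f ≈ 105 mm.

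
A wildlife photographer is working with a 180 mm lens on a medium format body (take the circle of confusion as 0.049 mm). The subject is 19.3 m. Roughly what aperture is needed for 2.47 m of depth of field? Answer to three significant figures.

Write h = H − f = f²/(N·c). The thin-lens limits are Dn = s·h/(h + (s−f)) and Df = s·h/(h − (s−f)), so DoF = Df − Dn = 2·s·(s−f)·h / (h² − (s−f)²).
That is a quadratic in h: DoF·h² − 2·s·(s−f)·h − DoF·(s−f)² = 0 ⇒ h = (s−f)·(s + √(s² + DoF²)) / DoF = 19120 × (19300 + √(19300² + 2470²)) / 2470 = 19120 × (19300 + 19457.4) / 2470 ≈ 300017 mm.
Then N = f²/(c·h) = 180² / (0.049 × 300017) = 32400 / 14701 ≈ 2.20.

f/2.20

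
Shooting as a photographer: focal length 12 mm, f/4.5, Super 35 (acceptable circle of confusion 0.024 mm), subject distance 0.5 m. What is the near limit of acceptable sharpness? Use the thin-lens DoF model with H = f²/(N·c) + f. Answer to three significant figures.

Hyperfocal distance H = f²/(N·c) + f = 12²/(4.5 × 0.024) + 12 = 144/0.108 + 12 ≈ 1345.3 mm ≈ 1.345 m.
Near limit Dn = s·(H − f)/(H + s − 2f) = 500 × (1345.3 − 12) / (1345.3 + 500 − 2 × 12) = 500 × 1333.3 / 1821.3 ≈ 366.03 mm.

366 mm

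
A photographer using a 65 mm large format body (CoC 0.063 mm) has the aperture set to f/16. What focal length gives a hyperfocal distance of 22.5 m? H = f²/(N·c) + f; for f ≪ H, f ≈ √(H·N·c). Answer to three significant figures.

From H = f²/(N·c) + f, with f ≪ H: f ≈ √(H·N·c) = √(22500 × 16 × 0.063) = √22680 ≈ 150.6 mm.
Exact: f² + N·c·f − N·c·H = 0 ⇒ f = (−N·c + √((N·c)² + 4·N·c·H))/2 = (−1.008 + √90721)/2 ≈ 150.10 mm ≈ 150 mm.

150 mm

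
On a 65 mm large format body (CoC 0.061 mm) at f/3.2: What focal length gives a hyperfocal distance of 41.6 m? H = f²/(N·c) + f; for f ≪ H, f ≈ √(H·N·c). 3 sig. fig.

90.0 mm

From H = f²/(N·c) + f, with f ≪ H: f ≈ √(H·N·c) = √(41600 × 3.2 × 0.061) = √8120.3 ≈ 90.11 mm.
Exact: f² + N·c·f − N·c·H = 0 ⇒ f = (−N·c + √((N·c)² + 4·N·c·H))/2 = (−0.1952 + √32481)/2 ≈ 90.015 mm ≈ 90.0 mm.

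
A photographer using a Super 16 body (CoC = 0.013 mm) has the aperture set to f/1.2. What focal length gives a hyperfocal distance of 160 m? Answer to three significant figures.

From H = f²/(N·c) + f, with f ≪ H: f ≈ √(H·N·c) = √(160000 × 1.2 × 0.013) = √2496.0 ≈ 49.96 mm.
The +f correction barely moves this — solving exactly, f² + N·c·f − N·c·H = 0 ⇒ f = (−N·c + √((N·c)² + 4·N·c·H))/2 = (−0.0156 + √9984.0)/2 ≈ 49.952 mm, so f ≈ 50.0 mm.

50.0 mm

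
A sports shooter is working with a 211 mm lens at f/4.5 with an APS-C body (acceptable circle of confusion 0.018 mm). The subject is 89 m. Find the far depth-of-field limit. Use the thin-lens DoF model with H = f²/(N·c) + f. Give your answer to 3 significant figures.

106 m

Hyperfocal distance H = f²/(N·c) + f = 211²/(4.5 × 0.018) + 211 = 44521/0.081 + 211 ≈ 549853.0 mm ≈ 549.9 m.
Far limit Df = s·(H − f)/(H − s) = 89000 × (549853.0 − 211) / (549853.0 − 89000) = 89000 × 549642.0 / 460853.0 ≈ 106147 mm ≈ 106 m.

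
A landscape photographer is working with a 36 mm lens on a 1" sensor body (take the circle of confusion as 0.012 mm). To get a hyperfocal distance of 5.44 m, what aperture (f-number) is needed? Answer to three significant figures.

Rearrange H = f²/(N·c) + f for N: N = f² / ((H − f)·c).
N = 36² / ((5440 − 36) × 0.012) = 1296 / 64.85 ≈ 20.

f/20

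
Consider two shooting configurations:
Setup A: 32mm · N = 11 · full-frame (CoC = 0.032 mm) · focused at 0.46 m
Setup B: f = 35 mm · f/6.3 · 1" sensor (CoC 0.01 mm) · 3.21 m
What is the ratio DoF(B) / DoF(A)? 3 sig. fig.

Setup A: H = 32²/(11×0.032) + 32 ≈ 2941.1 mm; DoF = Df − Dn = 539.35 − 401.00 ≈ 138.35 mm.
Setup B: H = 35²/(6.3×0.01) + 35 ≈ 19479.4 mm; DoF = Df − Dn = 3836.4 − 2759.4 ≈ 1077.0 mm.
Ratio = 1077.0 / 138.35 ≈ 7.78.

7.78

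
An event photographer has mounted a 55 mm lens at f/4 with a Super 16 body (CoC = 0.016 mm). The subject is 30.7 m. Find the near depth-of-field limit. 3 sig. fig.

18.6 m

Hyperfocal distance H = f²/(N·c) + f = 55²/(4 × 0.016) + 55 = 3025/0.064 + 55 ≈ 47320.6 mm ≈ 47.32 m.
Near limit Dn = s·(H − f)/(H + s − 2f) = 30700 × (47320.6 − 55) / (47320.6 + 30700 − 2 × 55) = 30700 × 47265.6 / 77910.6 ≈ 18625 mm ≈ 18.6 m.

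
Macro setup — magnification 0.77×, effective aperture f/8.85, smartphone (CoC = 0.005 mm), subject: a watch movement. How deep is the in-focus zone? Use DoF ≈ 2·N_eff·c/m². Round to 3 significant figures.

0.149 mm

At magnification m, DoF ≈ 2·N_eff·c/m² = 2 × 8.85 × 0.005 / 0.77² = 0.0885 / 0.5929 ≈ 0.149 mm.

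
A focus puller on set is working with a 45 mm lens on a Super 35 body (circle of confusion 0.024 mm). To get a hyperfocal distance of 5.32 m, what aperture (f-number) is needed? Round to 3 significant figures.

Rearrange H = f²/(N·c) + f for N: N = f² / ((H − f)·c).
N = 45² / ((5320 − 45) × 0.024) = 2025 / 126.6 ≈ 16.

f/16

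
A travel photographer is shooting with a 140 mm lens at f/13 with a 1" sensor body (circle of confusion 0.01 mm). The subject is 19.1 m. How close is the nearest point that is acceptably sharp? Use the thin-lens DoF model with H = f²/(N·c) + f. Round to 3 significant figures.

17.0 m

Hyperfocal distance H = f²/(N·c) + f = 140²/(13 × 0.01) + 140 = 19600/0.13 + 140 ≈ 150909.2 mm ≈ 150.9 m.
Near limit Dn = s·(H − f)/(H + s − 2f) = 19100 × (150909.2 − 140) / (150909.2 + 19100 − 2 × 140) = 19100 × 150769.2 / 169729.2 ≈ 16966 mm ≈ 17.0 m.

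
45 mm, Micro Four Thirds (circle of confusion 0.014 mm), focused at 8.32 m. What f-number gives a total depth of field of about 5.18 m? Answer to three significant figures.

f/5

Write h = H − f = f²/(N·c). The thin-lens limits are Dn = s·h/(h + (s−f)) and Df = s·h/(h − (s−f)), so DoF = Df − Dn = 2·s·(s−f)·h / (h² − (s−f)²).
That is a quadratic in h: DoF·h² − 2·s·(s−f)·h − DoF·(s−f)² = 0 ⇒ h = (s−f)·(s + √(s² + DoF²)) / DoF = 8275 × (8320 + √(8320² + 5180²)) / 5180 = 8275 × (8320 + 9800.76) / 5180 ≈ 28948 mm.
Then N = f²/(c·h) = 45² / (0.014 × 28948) = 2025 / 405.27 ≈ 5.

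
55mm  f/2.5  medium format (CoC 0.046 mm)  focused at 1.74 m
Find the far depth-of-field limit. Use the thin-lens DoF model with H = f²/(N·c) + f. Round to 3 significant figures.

Hyperfocal distance H = f²/(N·c) + f = 55²/(2.5 × 0.046) + 55 = 3025/0.115 + 55 ≈ 26359.3 mm ≈ 26.36 m.
Far limit Df = s·(H − f)/(H − s) = 1740 × (26359.3 − 55) / (26359.3 − 1740) = 1740 × 26304.3 / 24619.3 ≈ 1859.1 mm ≈ 1.86 m.

1.86 m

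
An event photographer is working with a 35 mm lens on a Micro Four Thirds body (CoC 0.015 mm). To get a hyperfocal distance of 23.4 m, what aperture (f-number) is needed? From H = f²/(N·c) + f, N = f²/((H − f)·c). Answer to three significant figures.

Rearrange H = f²/(N·c) + f for N: N = f² / ((H − f)·c).
N = 35² / ((23400 − 35) × 0.015) = 1225 / 350.5 ≈ 3.50.

f/3.50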